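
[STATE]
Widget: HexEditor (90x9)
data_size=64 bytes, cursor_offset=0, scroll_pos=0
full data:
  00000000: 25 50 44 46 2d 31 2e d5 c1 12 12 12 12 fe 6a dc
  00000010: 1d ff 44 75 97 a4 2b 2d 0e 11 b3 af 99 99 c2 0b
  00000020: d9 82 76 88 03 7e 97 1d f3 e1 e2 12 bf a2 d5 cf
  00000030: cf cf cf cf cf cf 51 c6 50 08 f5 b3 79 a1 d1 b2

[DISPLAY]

00000000  25 50 44 46 2d 31 2e d5  c1 12 12 12 12 fe 6a dc  |%PDF-1........j.|            
00000010  1d ff 44 75 97 a4 2b 2d  0e 11 b3 af 99 99 c2 0b  |..Du..+-........|            
00000020  d9 82 76 88 03 7e 97 1d  f3 e1 e2 12 bf a2 d5 cf  |..v..~..........|            
00000030  cf cf cf cf cf cf 51 c6  50 08 f5 b3 79 a1 d1 b2  |......Q.P...y...|            
                                                                                          
                                                                                          
                                                                                          
                                                                                          
                                                                                          


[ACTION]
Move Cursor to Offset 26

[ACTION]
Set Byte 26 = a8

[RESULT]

00000000  25 50 44 46 2d 31 2e d5  c1 12 12 12 12 fe 6a dc  |%PDF-1........j.|            
00000010  1d ff 44 75 97 a4 2b 2d  0e 11 A8 af 99 99 c2 0b  |..Du..+-........|            
00000020  d9 82 76 88 03 7e 97 1d  f3 e1 e2 12 bf a2 d5 cf  |..v..~..........|            
00000030  cf cf cf cf cf cf 51 c6  50 08 f5 b3 79 a1 d1 b2  |......Q.P...y...|            
                                                                                          
                                                                                          
                                                                                          
                                                                                          
                                                                                          


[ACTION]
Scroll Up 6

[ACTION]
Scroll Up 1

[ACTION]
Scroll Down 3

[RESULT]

00000030  cf cf cf cf cf cf 51 c6  50 08 f5 b3 79 a1 d1 b2  |......Q.P...y...|            
                                                                                          
                                                                                          
                                                                                          
                                                                                          
                                                                                          
                                                                                          
                                                                                          
                                                                                          


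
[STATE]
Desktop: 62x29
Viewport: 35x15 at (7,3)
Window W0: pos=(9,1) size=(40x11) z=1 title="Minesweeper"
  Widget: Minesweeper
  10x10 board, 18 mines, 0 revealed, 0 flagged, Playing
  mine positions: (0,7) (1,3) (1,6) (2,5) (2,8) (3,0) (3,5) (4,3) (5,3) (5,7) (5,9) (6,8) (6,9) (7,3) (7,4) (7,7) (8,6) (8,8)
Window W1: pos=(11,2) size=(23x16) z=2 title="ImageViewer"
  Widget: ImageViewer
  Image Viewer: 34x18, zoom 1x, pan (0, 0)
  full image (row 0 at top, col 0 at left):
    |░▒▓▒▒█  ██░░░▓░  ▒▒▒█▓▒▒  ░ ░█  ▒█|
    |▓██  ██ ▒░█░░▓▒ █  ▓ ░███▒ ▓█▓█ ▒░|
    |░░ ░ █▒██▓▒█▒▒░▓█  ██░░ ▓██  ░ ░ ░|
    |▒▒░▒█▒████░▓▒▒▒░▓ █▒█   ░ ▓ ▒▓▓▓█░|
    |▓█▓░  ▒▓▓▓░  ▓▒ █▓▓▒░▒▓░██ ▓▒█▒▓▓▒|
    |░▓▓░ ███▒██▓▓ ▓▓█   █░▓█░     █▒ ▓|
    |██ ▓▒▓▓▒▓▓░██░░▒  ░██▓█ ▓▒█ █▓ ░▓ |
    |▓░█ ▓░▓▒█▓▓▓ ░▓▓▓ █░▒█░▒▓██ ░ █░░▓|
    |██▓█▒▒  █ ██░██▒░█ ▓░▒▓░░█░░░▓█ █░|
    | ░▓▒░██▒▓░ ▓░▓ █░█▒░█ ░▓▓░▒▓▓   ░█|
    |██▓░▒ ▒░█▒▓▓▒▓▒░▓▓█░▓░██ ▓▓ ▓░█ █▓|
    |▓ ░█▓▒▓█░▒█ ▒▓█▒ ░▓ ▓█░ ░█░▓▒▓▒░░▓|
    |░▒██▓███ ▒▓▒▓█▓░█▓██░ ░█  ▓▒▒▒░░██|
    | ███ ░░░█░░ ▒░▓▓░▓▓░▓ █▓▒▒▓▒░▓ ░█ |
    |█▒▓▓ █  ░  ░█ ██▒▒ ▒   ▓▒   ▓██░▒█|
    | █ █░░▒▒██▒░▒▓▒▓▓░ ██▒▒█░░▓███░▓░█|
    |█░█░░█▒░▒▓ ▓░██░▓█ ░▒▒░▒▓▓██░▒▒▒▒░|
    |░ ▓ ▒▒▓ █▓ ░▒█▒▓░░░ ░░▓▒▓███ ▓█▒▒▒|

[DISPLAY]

  ┠─┃ ImageViewer         ┃────────
  ┃■┠─────────────────────┨        
  ┃■┃░▒▓▒▒█  ██░░░▓░  ▒▒▒█┃        
  ┃■┃▓██  ██ ▒░█░░▓▒ █  ▓ ┃        
  ┃■┃░░ ░ █▒██▓▒█▒▒░▓█  ██┃        
  ┃■┃▒▒░▒█▒████░▓▒▒▒░▓ █▒█┃        
  ┃■┃▓█▓░  ▒▓▓▓░  ▓▒ █▓▓▒░┃        
  ┃■┃░▓▓░ ███▒██▓▓ ▓▓█   █┃        
  ┗━┃██ ▓▒▓▓▒▓▓░██░░▒  ░██┃━━━━━━━━
    ┃▓░█ ▓░▓▒█▓▓▓ ░▓▓▓ █░▒┃        
    ┃██▓█▒▒  █ ██░██▒░█ ▓░┃        
    ┃ ░▓▒░██▒▓░ ▓░▓ █░█▒░█┃        
    ┃██▓░▒ ▒░█▒▓▓▒▓▒░▓▓█░▓┃        
    ┃▓ ░█▓▒▓█░▒█ ▒▓█▒ ░▓ ▓┃        
    ┗━━━━━━━━━━━━━━━━━━━━━┛        


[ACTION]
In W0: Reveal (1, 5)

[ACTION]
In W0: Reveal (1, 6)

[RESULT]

  ┠─┃ ImageViewer         ┃────────
  ┃■┠─────────────────────┨        
  ┃■┃░▒▓▒▒█  ██░░░▓░  ▒▒▒█┃        
  ┃■┃▓██  ██ ▒░█░░▓▒ █  ▓ ┃        
  ┃✹┃░░ ░ █▒██▓▒█▒▒░▓█  ██┃        
  ┃■┃▒▒░▒█▒████░▓▒▒▒░▓ █▒█┃        
  ┃■┃▓█▓░  ▒▓▓▓░  ▓▒ █▓▓▒░┃        
  ┃■┃░▓▓░ ███▒██▓▓ ▓▓█   █┃        
  ┗━┃██ ▓▒▓▓▒▓▓░██░░▒  ░██┃━━━━━━━━
    ┃▓░█ ▓░▓▒█▓▓▓ ░▓▓▓ █░▒┃        
    ┃██▓█▒▒  █ ██░██▒░█ ▓░┃        
    ┃ ░▓▒░██▒▓░ ▓░▓ █░█▒░█┃        
    ┃██▓░▒ ▒░█▒▓▓▒▓▒░▓▓█░▓┃        
    ┃▓ ░█▓▒▓█░▒█ ▒▓█▒ ░▓ ▓┃        
    ┗━━━━━━━━━━━━━━━━━━━━━┛        


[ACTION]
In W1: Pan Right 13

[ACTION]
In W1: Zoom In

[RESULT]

  ┠─┃ ImageViewer         ┃────────
  ┃■┠─────────────────────┨        
  ┃■┃   ████░░░░░░▓▓░░    ┃        
  ┃■┃   ████░░░░░░▓▓░░    ┃        
  ┃✹┃█  ▒▒░░██░░░░▓▓▒▒  ██┃        
  ┃■┃█  ▒▒░░██░░░░▓▓▒▒  ██┃        
  ┃■┃▒████▓▓▒▒██▒▒▒▒░░▓▓██┃        
  ┃■┃▒████▓▓▒▒██▒▒▒▒░░▓▓██┃        
  ┗━┃███████░░▓▓▒▒▒▒▒▒░░▓▓┃━━━━━━━━
    ┃███████░░▓▓▒▒▒▒▒▒░░▓▓┃        
    ┃▒▓▓▓▓▓▓░░    ▓▓▒▒  ██┃        
    ┃▒▓▓▓▓▓▓░░    ▓▓▒▒  ██┃        
    ┃███▒▒████▓▓▓▓  ▓▓▓▓██┃        
    ┃███▒▒████▓▓▓▓  ▓▓▓▓██┃        
    ┗━━━━━━━━━━━━━━━━━━━━━┛        


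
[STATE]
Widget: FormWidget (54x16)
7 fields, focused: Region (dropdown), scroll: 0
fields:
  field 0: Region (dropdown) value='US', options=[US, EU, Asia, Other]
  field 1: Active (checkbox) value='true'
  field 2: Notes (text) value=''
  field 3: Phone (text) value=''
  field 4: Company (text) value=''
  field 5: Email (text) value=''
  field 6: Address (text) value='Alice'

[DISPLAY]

> Region:     [US                                   ▼]
  Active:     [x]                                     
  Notes:      [                                      ]
  Phone:      [                                      ]
  Company:    [                                      ]
  Email:      [                                      ]
  Address:    [Alice                                 ]
                                                      
                                                      
                                                      
                                                      
                                                      
                                                      
                                                      
                                                      
                                                      


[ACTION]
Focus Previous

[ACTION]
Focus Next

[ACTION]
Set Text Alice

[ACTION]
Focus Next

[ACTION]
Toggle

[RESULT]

  Region:     [US                                   ▼]
> Active:     [ ]                                     
  Notes:      [                                      ]
  Phone:      [                                      ]
  Company:    [                                      ]
  Email:      [                                      ]
  Address:    [Alice                                 ]
                                                      
                                                      
                                                      
                                                      
                                                      
                                                      
                                                      
                                                      
                                                      


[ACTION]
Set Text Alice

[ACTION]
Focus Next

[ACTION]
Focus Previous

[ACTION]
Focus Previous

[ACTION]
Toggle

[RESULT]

> Region:     [US                                   ▼]
  Active:     [ ]                                     
  Notes:      [                                      ]
  Phone:      [                                      ]
  Company:    [                                      ]
  Email:      [                                      ]
  Address:    [Alice                                 ]
                                                      
                                                      
                                                      
                                                      
                                                      
                                                      
                                                      
                                                      
                                                      


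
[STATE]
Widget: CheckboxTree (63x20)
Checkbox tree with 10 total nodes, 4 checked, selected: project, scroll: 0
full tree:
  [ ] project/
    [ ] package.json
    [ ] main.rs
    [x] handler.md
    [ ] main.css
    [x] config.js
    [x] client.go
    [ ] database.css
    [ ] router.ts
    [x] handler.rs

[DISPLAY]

>[-] project/                                                  
   [ ] package.json                                            
   [ ] main.rs                                                 
   [x] handler.md                                              
   [ ] main.css                                                
   [x] config.js                                               
   [x] client.go                                               
   [ ] database.css                                            
   [ ] router.ts                                               
   [x] handler.rs                                              
                                                               
                                                               
                                                               
                                                               
                                                               
                                                               
                                                               
                                                               
                                                               
                                                               


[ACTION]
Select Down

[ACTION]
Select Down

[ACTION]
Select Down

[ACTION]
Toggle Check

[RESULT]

 [-] project/                                                  
   [ ] package.json                                            
   [ ] main.rs                                                 
>  [ ] handler.md                                              
   [ ] main.css                                                
   [x] config.js                                               
   [x] client.go                                               
   [ ] database.css                                            
   [ ] router.ts                                               
   [x] handler.rs                                              
                                                               
                                                               
                                                               
                                                               
                                                               
                                                               
                                                               
                                                               
                                                               
                                                               


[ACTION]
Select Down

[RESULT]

 [-] project/                                                  
   [ ] package.json                                            
   [ ] main.rs                                                 
   [ ] handler.md                                              
>  [ ] main.css                                                
   [x] config.js                                               
   [x] client.go                                               
   [ ] database.css                                            
   [ ] router.ts                                               
   [x] handler.rs                                              
                                                               
                                                               
                                                               
                                                               
                                                               
                                                               
                                                               
                                                               
                                                               
                                                               


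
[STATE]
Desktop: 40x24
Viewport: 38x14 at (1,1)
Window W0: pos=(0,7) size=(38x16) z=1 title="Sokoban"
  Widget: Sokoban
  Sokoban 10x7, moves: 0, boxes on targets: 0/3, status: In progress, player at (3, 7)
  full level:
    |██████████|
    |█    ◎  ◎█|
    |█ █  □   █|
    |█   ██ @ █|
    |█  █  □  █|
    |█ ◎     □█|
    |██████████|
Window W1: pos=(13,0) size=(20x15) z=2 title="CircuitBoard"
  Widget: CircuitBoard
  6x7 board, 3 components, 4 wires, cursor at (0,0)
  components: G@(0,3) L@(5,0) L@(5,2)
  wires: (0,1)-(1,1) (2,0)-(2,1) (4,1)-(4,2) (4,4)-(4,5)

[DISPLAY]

            ┃ CircuitBoard     ┃      
            ┠──────────────────┨      
            ┃   0 1 2 3 4 5    ┃      
            ┃0  [.]  ·       G ┃      
            ┃        │         ┃      
            ┃1       ·         ┃      
━━━━━━━━━━━━┃                  ┃━━━━┓ 
 Sokoban    ┃2   · ─ ·         ┃    ┃ 
────────────┃                  ┃────┨ 
██████████  ┃3                 ┃    ┃ 
█    ◎  ◎█  ┃                  ┃    ┃ 
█ █  □   █  ┃4       · ─ ·     ┃    ┃ 
█   ██ @ █  ┃                  ┃    ┃ 
█  █  □  █  ┗━━━━━━━━━━━━━━━━━━┛    ┃ 


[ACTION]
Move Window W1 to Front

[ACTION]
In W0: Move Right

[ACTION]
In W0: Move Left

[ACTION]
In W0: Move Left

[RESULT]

            ┃ CircuitBoard     ┃      
            ┠──────────────────┨      
            ┃   0 1 2 3 4 5    ┃      
            ┃0  [.]  ·       G ┃      
            ┃        │         ┃      
            ┃1       ·         ┃      
━━━━━━━━━━━━┃                  ┃━━━━┓ 
 Sokoban    ┃2   · ─ ·         ┃    ┃ 
────────────┃                  ┃────┨ 
██████████  ┃3                 ┃    ┃ 
█    ◎  ◎█  ┃                  ┃    ┃ 
█ █  □   █  ┃4       · ─ ·     ┃    ┃ 
█   ██@  █  ┃                  ┃    ┃ 
█  █  □  █  ┗━━━━━━━━━━━━━━━━━━┛    ┃ 


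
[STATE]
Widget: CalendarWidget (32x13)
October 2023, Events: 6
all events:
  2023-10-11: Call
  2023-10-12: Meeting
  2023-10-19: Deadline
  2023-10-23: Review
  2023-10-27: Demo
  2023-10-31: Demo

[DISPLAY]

          October 2023          
Mo Tu We Th Fr Sa Su            
                   1            
 2  3  4  5  6  7  8            
 9 10 11* 12* 13 14 15          
16 17 18 19* 20 21 22           
23* 24 25 26 27* 28 29          
30 31*                          
                                
                                
                                
                                
                                


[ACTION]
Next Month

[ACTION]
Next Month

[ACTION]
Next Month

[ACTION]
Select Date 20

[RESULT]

          January 2024          
Mo Tu We Th Fr Sa Su            
 1  2  3  4  5  6  7            
 8  9 10 11 12 13 14            
15 16 17 18 19 [20] 21          
22 23 24 25 26 27 28            
29 30 31                        
                                
                                
                                
                                
                                
                                


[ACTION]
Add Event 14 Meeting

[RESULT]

          January 2024          
Mo Tu We Th Fr Sa Su            
 1  2  3  4  5  6  7            
 8  9 10 11 12 13 14*           
15 16 17 18 19 [20] 21          
22 23 24 25 26 27 28            
29 30 31                        
                                
                                
                                
                                
                                
                                


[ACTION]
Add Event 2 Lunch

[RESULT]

          January 2024          
Mo Tu We Th Fr Sa Su            
 1  2*  3  4  5  6  7           
 8  9 10 11 12 13 14*           
15 16 17 18 19 [20] 21          
22 23 24 25 26 27 28            
29 30 31                        
                                
                                
                                
                                
                                
                                


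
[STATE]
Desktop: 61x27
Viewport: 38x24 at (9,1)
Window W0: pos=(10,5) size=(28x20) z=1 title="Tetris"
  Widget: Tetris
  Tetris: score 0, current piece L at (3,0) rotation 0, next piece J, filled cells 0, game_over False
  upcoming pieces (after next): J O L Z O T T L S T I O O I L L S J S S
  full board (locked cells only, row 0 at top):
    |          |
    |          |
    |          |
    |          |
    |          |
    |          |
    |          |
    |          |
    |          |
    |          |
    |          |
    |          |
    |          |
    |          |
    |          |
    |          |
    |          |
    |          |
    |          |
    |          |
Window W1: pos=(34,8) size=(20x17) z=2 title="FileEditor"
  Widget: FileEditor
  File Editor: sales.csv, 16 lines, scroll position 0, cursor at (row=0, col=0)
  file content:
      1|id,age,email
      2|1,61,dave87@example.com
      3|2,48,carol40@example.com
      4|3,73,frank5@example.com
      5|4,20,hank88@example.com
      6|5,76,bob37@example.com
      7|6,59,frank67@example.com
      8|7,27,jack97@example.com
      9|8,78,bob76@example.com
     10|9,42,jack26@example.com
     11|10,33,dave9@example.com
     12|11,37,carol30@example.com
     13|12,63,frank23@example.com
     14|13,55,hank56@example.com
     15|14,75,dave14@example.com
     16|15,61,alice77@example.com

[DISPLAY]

                                      
                                      
                                      
                                      
 ┏━━━━━━━━━━━━━━━━━━━━━━━━━━┓         
 ┃ Tetris                   ┃         
 ┠──────────────────────────┨         
 ┃          │Next:       ┏━━━━━━━━━━━━
 ┃          │█           ┃ FileEditor 
 ┃          │███         ┠────────────
 ┃          │            ┃█d,age,email
 ┃          │            ┃1,61,dave87@
 ┃          │            ┃2,48,carol40
 ┃          │Score:      ┃3,73,frank5@
 ┃          │0           ┃4,20,hank88@
 ┃          │            ┃5,76,bob37@e
 ┃          │            ┃6,59,frank67
 ┃          │            ┃7,27,jack97@
 ┃          │            ┃8,78,bob76@e
 ┃          │            ┃9,42,jack26@
 ┃          │            ┃10,33,dave9@
 ┃          │            ┃11,37,carol3
 ┃          │            ┃12,63,frank2
 ┗━━━━━━━━━━━━━━━━━━━━━━━┗━━━━━━━━━━━━


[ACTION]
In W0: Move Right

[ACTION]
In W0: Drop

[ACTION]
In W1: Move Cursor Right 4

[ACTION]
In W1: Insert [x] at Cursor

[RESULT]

                                      
                                      
                                      
                                      
 ┏━━━━━━━━━━━━━━━━━━━━━━━━━━┓         
 ┃ Tetris                   ┃         
 ┠──────────────────────────┨         
 ┃          │Next:       ┏━━━━━━━━━━━━
 ┃          │█           ┃ FileEditor 
 ┃          │███         ┠────────────
 ┃          │            ┃id,ax█e,emai
 ┃          │            ┃1,61,dave87@
 ┃          │            ┃2,48,carol40
 ┃          │Score:      ┃3,73,frank5@
 ┃          │0           ┃4,20,hank88@
 ┃          │            ┃5,76,bob37@e
 ┃          │            ┃6,59,frank67
 ┃          │            ┃7,27,jack97@
 ┃          │            ┃8,78,bob76@e
 ┃          │            ┃9,42,jack26@
 ┃          │            ┃10,33,dave9@
 ┃          │            ┃11,37,carol3
 ┃          │            ┃12,63,frank2
 ┗━━━━━━━━━━━━━━━━━━━━━━━┗━━━━━━━━━━━━


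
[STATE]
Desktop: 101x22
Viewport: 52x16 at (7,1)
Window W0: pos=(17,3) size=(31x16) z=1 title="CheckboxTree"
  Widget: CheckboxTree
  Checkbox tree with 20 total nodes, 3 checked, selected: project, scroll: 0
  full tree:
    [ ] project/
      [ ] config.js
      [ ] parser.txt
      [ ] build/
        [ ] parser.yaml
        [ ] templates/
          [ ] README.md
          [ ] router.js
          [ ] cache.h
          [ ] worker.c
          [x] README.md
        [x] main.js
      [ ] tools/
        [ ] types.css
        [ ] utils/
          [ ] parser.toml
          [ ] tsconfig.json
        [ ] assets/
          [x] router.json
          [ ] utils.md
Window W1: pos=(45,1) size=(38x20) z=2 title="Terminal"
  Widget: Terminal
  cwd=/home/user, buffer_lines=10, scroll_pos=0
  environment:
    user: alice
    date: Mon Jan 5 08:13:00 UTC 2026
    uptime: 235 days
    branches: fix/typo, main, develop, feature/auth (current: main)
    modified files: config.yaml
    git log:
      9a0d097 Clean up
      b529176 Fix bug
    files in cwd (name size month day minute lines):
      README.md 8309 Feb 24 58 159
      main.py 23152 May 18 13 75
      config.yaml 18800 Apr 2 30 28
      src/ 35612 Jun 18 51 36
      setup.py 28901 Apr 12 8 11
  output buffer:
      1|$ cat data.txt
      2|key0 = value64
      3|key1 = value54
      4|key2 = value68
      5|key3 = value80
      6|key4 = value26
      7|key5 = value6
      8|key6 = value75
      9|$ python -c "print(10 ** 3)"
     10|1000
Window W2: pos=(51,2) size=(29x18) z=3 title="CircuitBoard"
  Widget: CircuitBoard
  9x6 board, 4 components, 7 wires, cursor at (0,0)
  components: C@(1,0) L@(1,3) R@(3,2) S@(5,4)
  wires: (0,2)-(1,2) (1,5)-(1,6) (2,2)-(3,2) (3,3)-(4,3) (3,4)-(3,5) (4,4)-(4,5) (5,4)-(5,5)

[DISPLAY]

                                      ┏━━━━━━━━━━━━━
                                      ┃ Term┏━━━━━━━
          ┏━━━━━━━━━━━━━━━━━━━━━━━━━━━┠─────┃ Circui
          ┃ CheckboxTree              ┃$ cat┠───────
          ┠───────────────────────────┃key0 ┃   0 1 
          ┃>[-] project/              ┃key1 ┃0  [.] 
          ┃   [ ] config.js           ┃key2 ┃       
          ┃   [ ] parser.txt          ┃key3 ┃1   C  
          ┃   [-] build/              ┃key4 ┃       
          ┃     [ ] parser.yaml       ┃key5 ┃2      
          ┃     [-] templates/        ┃key6 ┃       
          ┃       [ ] README.md       ┃$ pyt┃3      
          ┃       [ ] router.js       ┃1000 ┃       
          ┃       [ ] cache.h         ┃$ █  ┃4      
          ┃       [ ] worker.c        ┃     ┃       
          ┃       [x] README.md       ┃     ┃5      


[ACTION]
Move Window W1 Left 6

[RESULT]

                                ┏━━━━━━━━━━━━━━━━━━━
                                ┃ Terminal  ┏━━━━━━━
          ┏━━━━━━━━━━━━━━━━━━━━━┠───────────┃ Circui
          ┃ CheckboxTree        ┃$ cat data.┠───────
          ┠─────────────────────┃key0 = valu┃   0 1 
          ┃>[-] project/        ┃key1 = valu┃0  [.] 
          ┃   [ ] config.js     ┃key2 = valu┃       
          ┃   [ ] parser.txt    ┃key3 = valu┃1   C  
          ┃   [-] build/        ┃key4 = valu┃       
          ┃     [ ] parser.yaml ┃key5 = valu┃2      
          ┃     [-] templates/  ┃key6 = valu┃       
          ┃       [ ] README.md ┃$ python -c┃3      
          ┃       [ ] router.js ┃1000       ┃       
          ┃       [ ] cache.h   ┃$ █        ┃4      
          ┃       [ ] worker.c  ┃           ┃       
          ┃       [x] README.md ┃           ┃5      


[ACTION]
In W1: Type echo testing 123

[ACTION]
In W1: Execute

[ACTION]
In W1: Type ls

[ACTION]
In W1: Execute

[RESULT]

                                ┏━━━━━━━━━━━━━━━━━━━
                                ┃ Terminal  ┏━━━━━━━
          ┏━━━━━━━━━━━━━━━━━━━━━┠───────────┃ Circui
          ┃ CheckboxTree        ┃$ cat data.┠───────
          ┠─────────────────────┃key0 = valu┃   0 1 
          ┃>[-] project/        ┃key1 = valu┃0  [.] 
          ┃   [ ] config.js     ┃key2 = valu┃       
          ┃   [ ] parser.txt    ┃key3 = valu┃1   C  
          ┃   [-] build/        ┃key4 = valu┃       
          ┃     [ ] parser.yaml ┃key5 = valu┃2      
          ┃     [-] templates/  ┃key6 = valu┃       
          ┃       [ ] README.md ┃$ python -c┃3      
          ┃       [ ] router.js ┃1000       ┃       
          ┃       [ ] cache.h   ┃$ echo test┃4      
          ┃       [ ] worker.c  ┃testing 123┃       
          ┃       [x] README.md ┃$ ls       ┃5      


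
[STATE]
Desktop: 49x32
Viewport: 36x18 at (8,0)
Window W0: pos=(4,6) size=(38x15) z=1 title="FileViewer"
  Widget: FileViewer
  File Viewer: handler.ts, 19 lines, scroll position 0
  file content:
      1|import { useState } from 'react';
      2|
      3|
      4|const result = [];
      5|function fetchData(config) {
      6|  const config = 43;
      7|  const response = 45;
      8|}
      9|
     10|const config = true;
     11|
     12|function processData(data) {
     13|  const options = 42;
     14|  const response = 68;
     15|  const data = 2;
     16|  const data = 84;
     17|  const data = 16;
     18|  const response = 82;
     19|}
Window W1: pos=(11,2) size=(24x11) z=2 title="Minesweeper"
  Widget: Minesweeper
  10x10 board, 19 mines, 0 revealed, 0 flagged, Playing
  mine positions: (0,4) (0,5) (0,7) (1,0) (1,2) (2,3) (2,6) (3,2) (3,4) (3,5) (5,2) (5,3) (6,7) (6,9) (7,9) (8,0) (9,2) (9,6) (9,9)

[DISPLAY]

                                    
                                    
   ┏━━━━━━━━━━━━━━━━━━━━━━┓         
   ┃ Minesweeper          ┃         
   ┠──────────────────────┨         
   ┃■■■■■■■■■■            ┃         
━━━┃■■■■■■■■■■            ┃━━━━━━┓  
leV┃■■■■■■■■■■            ┃      ┃  
───┃■■■■■■■■■■            ┃──────┨  
ort┃■■■■■■■■■■            ┃t';  ▲┃  
   ┃■■■■■■■■■■            ┃     █┃  
   ┃■■■■■■■■■■            ┃     ░┃  
st ┗━━━━━━━━━━━━━━━━━━━━━━┛     ░┃  
ction fetchData(config) {       ░┃  
onst config = 43;               ░┃  
onst response = 45;             ░┃  
                                ░┃  
                                ░┃  


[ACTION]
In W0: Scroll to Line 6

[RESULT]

                                    
                                    
   ┏━━━━━━━━━━━━━━━━━━━━━━┓         
   ┃ Minesweeper          ┃         
   ┠──────────────────────┨         
   ┃■■■■■■■■■■            ┃         
━━━┃■■■■■■■■■■            ┃━━━━━━┓  
leV┃■■■■■■■■■■            ┃      ┃  
───┃■■■■■■■■■■            ┃──────┨  
ons┃■■■■■■■■■■            ┃     ▲┃  
ons┃■■■■■■■■■■            ┃     ░┃  
   ┃■■■■■■■■■■            ┃     ░┃  
   ┗━━━━━━━━━━━━━━━━━━━━━━┛     ░┃  
st config = true;               ░┃  
                                ░┃  
ction processData(data) {       █┃  
onst options = 42;              ░┃  
onst response = 68;             ░┃  


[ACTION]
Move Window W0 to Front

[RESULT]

                                    
                                    
   ┏━━━━━━━━━━━━━━━━━━━━━━┓         
   ┃ Minesweeper          ┃         
   ┠──────────────────────┨         
   ┃■■■■■■■■■■            ┃         
━━━━━━━━━━━━━━━━━━━━━━━━━━━━━━━━━┓  
leViewer                         ┃  
─────────────────────────────────┨  
onst config = 43;               ▲┃  
onst response = 45;             ░┃  
                                ░┃  
                                ░┃  
st config = true;               ░┃  
                                ░┃  
ction processData(data) {       █┃  
onst options = 42;              ░┃  
onst response = 68;             ░┃  


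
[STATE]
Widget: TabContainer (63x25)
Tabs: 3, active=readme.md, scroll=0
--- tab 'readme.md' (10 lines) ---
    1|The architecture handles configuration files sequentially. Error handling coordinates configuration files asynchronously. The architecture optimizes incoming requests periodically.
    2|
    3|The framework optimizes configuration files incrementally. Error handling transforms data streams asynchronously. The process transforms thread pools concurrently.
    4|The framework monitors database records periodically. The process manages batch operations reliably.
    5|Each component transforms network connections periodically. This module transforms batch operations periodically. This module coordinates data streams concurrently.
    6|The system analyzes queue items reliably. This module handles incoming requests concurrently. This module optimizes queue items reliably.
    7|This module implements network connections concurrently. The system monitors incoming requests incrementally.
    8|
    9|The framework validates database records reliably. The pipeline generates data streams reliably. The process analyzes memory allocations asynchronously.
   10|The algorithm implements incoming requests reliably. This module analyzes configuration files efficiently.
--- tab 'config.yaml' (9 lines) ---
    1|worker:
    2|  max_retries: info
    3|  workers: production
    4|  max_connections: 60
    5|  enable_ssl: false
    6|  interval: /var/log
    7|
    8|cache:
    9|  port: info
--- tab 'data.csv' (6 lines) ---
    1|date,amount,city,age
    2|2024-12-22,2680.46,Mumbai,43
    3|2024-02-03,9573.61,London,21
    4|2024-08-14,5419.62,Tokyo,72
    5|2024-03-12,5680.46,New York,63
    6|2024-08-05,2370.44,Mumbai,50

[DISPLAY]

[readme.md]│ config.yaml │ data.csv                            
───────────────────────────────────────────────────────────────
The architecture handles configuration files sequentially. Erro
                                                               
The framework optimizes configuration files incrementally. Erro
The framework monitors database records periodically. The proce
Each component transforms network connections periodically. Thi
The system analyzes queue items reliably. This module handles i
This module implements network connections concurrently. The sy
                                                               
The framework validates database records reliably. The pipeline
The algorithm implements incoming requests reliably. This modul
                                                               
                                                               
                                                               
                                                               
                                                               
                                                               
                                                               
                                                               
                                                               
                                                               
                                                               
                                                               
                                                               


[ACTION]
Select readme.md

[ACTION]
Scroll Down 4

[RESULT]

[readme.md]│ config.yaml │ data.csv                            
───────────────────────────────────────────────────────────────
Each component transforms network connections periodically. Thi
The system analyzes queue items reliably. This module handles i
This module implements network connections concurrently. The sy
                                                               
The framework validates database records reliably. The pipeline
The algorithm implements incoming requests reliably. This modul
                                                               
                                                               
                                                               
                                                               
                                                               
                                                               
                                                               
                                                               
                                                               
                                                               
                                                               
                                                               
                                                               
                                                               
                                                               
                                                               
                                                               


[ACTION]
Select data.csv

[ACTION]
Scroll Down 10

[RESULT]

 readme.md │ config.yaml │[data.csv]                           
───────────────────────────────────────────────────────────────
2024-08-05,2370.44,Mumbai,50                                   
                                                               
                                                               
                                                               
                                                               
                                                               
                                                               
                                                               
                                                               
                                                               
                                                               
                                                               
                                                               
                                                               
                                                               
                                                               
                                                               
                                                               
                                                               
                                                               
                                                               
                                                               
                                                               
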